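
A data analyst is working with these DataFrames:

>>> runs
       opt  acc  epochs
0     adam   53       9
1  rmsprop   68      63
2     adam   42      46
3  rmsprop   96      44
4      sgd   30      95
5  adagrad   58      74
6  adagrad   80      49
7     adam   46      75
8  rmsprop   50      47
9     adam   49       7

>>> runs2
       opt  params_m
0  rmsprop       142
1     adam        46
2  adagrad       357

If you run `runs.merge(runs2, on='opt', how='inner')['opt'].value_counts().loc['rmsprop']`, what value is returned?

merge on 'opt' (how='inner') → 9 rows:
       opt  acc  epochs  params_m
0     adam   53       9        46
1  rmsprop   68      63       142
2     adam   42      46        46
3  rmsprop   96      44       142
4  adagrad   58      74       357
5  adagrad   80      49       357
6     adam   46      75        46
7  rmsprop   50      47       142
8     adam   49       7        46
value_counts of opt:
opt
adam       4
rmsprop    3
adagrad    2
Name: count, dtype: int64
Finally, value at index 'rmsprop' = 3.

3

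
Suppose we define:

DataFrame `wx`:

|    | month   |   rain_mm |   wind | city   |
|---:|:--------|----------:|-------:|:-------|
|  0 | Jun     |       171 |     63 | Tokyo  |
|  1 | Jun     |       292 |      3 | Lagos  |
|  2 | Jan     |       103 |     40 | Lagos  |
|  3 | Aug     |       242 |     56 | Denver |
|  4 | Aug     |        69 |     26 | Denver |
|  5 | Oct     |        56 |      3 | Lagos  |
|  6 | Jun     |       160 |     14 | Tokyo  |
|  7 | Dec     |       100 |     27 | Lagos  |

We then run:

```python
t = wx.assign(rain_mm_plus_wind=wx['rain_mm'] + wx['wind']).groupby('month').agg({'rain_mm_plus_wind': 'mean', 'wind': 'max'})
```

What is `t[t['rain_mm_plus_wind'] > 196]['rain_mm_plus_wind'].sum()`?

430.833333333

add column rain_mm_plus_wind = wx['rain_mm'] + wx['wind']:
  month  rain_mm  wind    city  rain_mm_plus_wind
0   Jun      171    63   Tokyo                234
1   Jun      292     3   Lagos                295
2   Jan      103    40   Lagos                143
3   Aug      242    56  Denver                298
4   Aug       69    26  Denver                 95
5   Oct       56     3   Lagos                 59
6   Jun      160    14   Tokyo                174
7   Dec      100    27   Lagos                127
group by month: mean(rain_mm_plus_wind), max(wind):
       rain_mm_plus_wind  wind
month                         
Aug           196.500000    56
Dec           127.000000    27
Jan           143.000000    40
Jun           234.333333    63
Oct            59.000000     3
filter rows where rain_mm_plus_wind > 196:
       rain_mm_plus_wind  wind
month                         
Aug           196.500000    56
Jun           234.333333    63
Hence 430.833333333.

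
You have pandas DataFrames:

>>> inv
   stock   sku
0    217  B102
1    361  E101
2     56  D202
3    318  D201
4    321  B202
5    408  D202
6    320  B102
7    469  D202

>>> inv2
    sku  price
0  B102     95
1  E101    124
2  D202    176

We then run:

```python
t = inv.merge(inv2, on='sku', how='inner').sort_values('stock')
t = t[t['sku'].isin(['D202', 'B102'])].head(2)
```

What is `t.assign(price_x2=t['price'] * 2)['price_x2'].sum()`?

merge on 'sku' (how='inner') → 6 rows:
   stock   sku  price
0    217  B102     95
1    361  E101    124
2     56  D202    176
3    408  D202    176
4    320  B102     95
5    469  D202    176
sort by stock:
   stock   sku  price
2     56  D202    176
0    217  B102     95
4    320  B102     95
1    361  E101    124
3    408  D202    176
5    469  D202    176
filter rows where sku in ['D202', 'B102']:
   stock   sku  price
2     56  D202    176
0    217  B102     95
4    320  B102     95
3    408  D202    176
5    469  D202    176
take first 2 rows:
   stock   sku  price
2     56  D202    176
0    217  B102     95
add column price_x2 = t['price'] * 2:
   stock   sku  price  price_x2
2     56  D202    176       352
0    217  B102     95       190
So sum() = 542.

542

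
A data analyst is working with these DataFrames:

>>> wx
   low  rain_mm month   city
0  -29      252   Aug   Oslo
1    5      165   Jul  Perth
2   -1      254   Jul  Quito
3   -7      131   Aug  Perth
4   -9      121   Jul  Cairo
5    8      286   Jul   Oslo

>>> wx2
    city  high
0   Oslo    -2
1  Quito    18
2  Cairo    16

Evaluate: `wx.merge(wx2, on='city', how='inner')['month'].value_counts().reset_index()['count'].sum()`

merge on 'city' (how='inner') → 4 rows:
   low  rain_mm month   city  high
0  -29      252   Aug   Oslo    -2
1   -1      254   Jul  Quito    18
2   -9      121   Jul  Cairo    16
3    8      286   Jul   Oslo    -2
value_counts of month:
month
Jul    3
Aug    1
Name: count, dtype: int64
reset_index():
  month  count
0   Jul      3
1   Aug      1
So sum() = 4.

4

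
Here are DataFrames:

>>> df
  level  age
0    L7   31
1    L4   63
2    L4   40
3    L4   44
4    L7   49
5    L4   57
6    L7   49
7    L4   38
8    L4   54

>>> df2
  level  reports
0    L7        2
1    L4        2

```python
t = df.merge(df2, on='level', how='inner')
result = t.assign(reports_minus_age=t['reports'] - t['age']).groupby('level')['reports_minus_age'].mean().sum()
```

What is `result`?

-88.3333333333

merge on 'level' (how='inner') → 9 rows:
  level  age  reports
0    L7   31        2
1    L4   63        2
2    L4   40        2
3    L4   44        2
4    L7   49        2
5    L4   57        2
6    L7   49        2
7    L4   38        2
8    L4   54        2
add column reports_minus_age = t['reports'] - t['age']:
  level  age  reports  reports_minus_age
0    L7   31        2                -29
1    L4   63        2                -61
2    L4   40        2                -38
3    L4   44        2                -42
4    L7   49        2                -47
5    L4   57        2                -55
6    L7   49        2                -47
7    L4   38        2                -36
8    L4   54        2                -52
group by level, mean of reports_minus_age:
level
L4   -47.333333
L7   -41.000000
Name: reports_minus_age, dtype: float64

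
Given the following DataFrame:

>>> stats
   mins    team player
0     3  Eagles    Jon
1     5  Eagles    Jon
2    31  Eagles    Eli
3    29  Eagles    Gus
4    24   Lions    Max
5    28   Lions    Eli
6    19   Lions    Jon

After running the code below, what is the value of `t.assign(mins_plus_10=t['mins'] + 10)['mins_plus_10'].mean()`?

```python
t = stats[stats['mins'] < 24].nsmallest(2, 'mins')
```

14.0

filter rows where mins < 24:
   mins    team player
0     3  Eagles    Jon
1     5  Eagles    Jon
6    19   Lions    Jon
take 2 rows with smallest mins:
   mins    team player
0     3  Eagles    Jon
1     5  Eagles    Jon
add column mins_plus_10 = t['mins'] + 10:
   mins    team player  mins_plus_10
0     3  Eagles    Jon            13
1     5  Eagles    Jon            15
Taking the mean of column 'mins_plus_10' gives 14.0.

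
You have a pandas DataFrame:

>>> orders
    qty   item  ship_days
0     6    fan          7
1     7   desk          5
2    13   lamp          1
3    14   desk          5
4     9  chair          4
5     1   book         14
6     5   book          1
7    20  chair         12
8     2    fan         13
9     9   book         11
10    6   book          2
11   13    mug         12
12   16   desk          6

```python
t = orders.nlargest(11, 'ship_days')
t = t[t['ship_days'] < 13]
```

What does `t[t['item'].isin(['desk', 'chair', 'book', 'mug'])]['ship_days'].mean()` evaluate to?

take 11 rows with largest ship_days:
    qty   item  ship_days
5     1   book         14
8     2    fan         13
7    20  chair         12
11   13    mug         12
9     9   book         11
0     6    fan          7
12   16   desk          6
1     7   desk          5
3    14   desk          5
4     9  chair          4
10    6   book          2
filter rows where ship_days < 13:
    qty   item  ship_days
7    20  chair         12
11   13    mug         12
9     9   book         11
0     6    fan          7
12   16   desk          6
1     7   desk          5
3    14   desk          5
4     9  chair          4
10    6   book          2
filter rows where item in ['desk', 'chair', 'book', 'mug']:
    qty   item  ship_days
7    20  chair         12
11   13    mug         12
9     9   book         11
12   16   desk          6
1     7   desk          5
3    14   desk          5
4     9  chair          4
10    6   book          2
Finally, mean of column 'ship_days' = 7.125.

7.125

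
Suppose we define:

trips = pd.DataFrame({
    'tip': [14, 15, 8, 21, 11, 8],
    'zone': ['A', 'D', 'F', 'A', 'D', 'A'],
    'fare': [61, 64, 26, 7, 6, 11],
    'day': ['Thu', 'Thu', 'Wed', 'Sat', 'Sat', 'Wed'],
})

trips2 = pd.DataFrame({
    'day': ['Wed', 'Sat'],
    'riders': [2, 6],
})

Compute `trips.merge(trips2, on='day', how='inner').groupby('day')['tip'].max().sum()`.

merge on 'day' (how='inner') → 4 rows:
   tip zone  fare  day  riders
0    8    F    26  Wed       2
1   21    A     7  Sat       6
2   11    D     6  Sat       6
3    8    A    11  Wed       2
group by day, max of tip:
day
Sat    21
Wed     8
Name: tip, dtype: int64
Hence 29.

29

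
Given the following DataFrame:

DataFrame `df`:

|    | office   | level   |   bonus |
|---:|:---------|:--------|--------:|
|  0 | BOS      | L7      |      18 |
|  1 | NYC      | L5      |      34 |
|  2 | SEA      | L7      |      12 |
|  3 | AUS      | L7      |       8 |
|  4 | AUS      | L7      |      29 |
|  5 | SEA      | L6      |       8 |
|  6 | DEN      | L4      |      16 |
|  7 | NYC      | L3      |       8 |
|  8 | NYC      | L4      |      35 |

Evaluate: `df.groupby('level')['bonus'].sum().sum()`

168

group by level, sum of bonus:
level
L3     8
L4    51
L5    34
L6     8
L7    67
Name: bonus, dtype: int64
Taking the sum of the resulting series gives 168.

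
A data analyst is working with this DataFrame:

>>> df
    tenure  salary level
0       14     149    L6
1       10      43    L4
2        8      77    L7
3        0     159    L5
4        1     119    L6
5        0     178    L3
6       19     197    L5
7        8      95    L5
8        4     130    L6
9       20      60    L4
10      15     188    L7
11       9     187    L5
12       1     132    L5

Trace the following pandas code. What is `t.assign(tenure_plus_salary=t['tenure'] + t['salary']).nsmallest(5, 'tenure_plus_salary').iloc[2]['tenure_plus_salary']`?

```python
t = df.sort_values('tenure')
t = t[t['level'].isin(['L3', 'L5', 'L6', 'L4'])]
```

103

sort by tenure:
    tenure  salary level
3        0     159    L5
5        0     178    L3
4        1     119    L6
12       1     132    L5
8        4     130    L6
2        8      77    L7
7        8      95    L5
11       9     187    L5
1       10      43    L4
0       14     149    L6
10      15     188    L7
6       19     197    L5
9       20      60    L4
filter rows where level in ['L3', 'L5', 'L6', 'L4']:
    tenure  salary level
3        0     159    L5
5        0     178    L3
4        1     119    L6
12       1     132    L5
8        4     130    L6
7        8      95    L5
11       9     187    L5
1       10      43    L4
0       14     149    L6
6       19     197    L5
9       20      60    L4
add column tenure_plus_salary = t['tenure'] + t['salary']:
    tenure  salary level  tenure_plus_salary
3        0     159    L5                 159
5        0     178    L3                 178
4        1     119    L6                 120
12       1     132    L5                 133
8        4     130    L6                 134
7        8      95    L5                 103
11       9     187    L5                 196
1       10      43    L4                  53
0       14     149    L6                 163
6       19     197    L5                 216
9       20      60    L4                  80
take 5 rows with smallest tenure_plus_salary:
    tenure  salary level  tenure_plus_salary
1       10      43    L4                  53
9       20      60    L4                  80
7        8      95    L5                 103
4        1     119    L6                 120
12       1     132    L5                 133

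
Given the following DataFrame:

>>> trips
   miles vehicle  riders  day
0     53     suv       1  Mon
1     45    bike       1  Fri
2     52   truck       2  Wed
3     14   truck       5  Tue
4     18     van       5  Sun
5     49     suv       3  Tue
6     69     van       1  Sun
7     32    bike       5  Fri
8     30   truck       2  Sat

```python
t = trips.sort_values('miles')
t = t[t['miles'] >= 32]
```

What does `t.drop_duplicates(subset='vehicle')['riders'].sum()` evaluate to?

sort by miles:
   miles vehicle  riders  day
3     14   truck       5  Tue
4     18     van       5  Sun
8     30   truck       2  Sat
7     32    bike       5  Fri
1     45    bike       1  Fri
5     49     suv       3  Tue
2     52   truck       2  Wed
0     53     suv       1  Mon
6     69     van       1  Sun
filter rows where miles >= 32:
   miles vehicle  riders  day
7     32    bike       5  Fri
1     45    bike       1  Fri
5     49     suv       3  Tue
2     52   truck       2  Wed
0     53     suv       1  Mon
6     69     van       1  Sun
drop duplicate vehicle (keep=first):
   miles vehicle  riders  day
7     32    bike       5  Fri
5     49     suv       3  Tue
2     52   truck       2  Wed
6     69     van       1  Sun
Hence 11.

11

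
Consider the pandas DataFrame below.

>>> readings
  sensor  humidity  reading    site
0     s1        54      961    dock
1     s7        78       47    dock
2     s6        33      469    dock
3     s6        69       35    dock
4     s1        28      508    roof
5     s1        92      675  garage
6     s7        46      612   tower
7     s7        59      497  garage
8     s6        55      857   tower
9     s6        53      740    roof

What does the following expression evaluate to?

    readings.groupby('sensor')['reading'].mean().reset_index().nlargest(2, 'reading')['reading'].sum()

group by sensor, mean of reading:
sensor
s1    714.666667
s6    525.250000
s7    385.333333
Name: reading, dtype: float64
reset_index():
  sensor     reading
0     s1  714.666667
1     s6  525.250000
2     s7  385.333333
take 2 rows with largest reading:
  sensor     reading
0     s1  714.666667
1     s6  525.250000
So sum() = 1239.91666667.

1239.91666667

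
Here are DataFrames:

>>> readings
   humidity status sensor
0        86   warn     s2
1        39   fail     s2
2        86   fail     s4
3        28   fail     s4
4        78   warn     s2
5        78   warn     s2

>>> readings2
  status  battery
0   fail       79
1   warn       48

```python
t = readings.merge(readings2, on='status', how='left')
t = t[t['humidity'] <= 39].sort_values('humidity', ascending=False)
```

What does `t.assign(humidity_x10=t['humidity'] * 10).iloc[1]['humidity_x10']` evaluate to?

merge on 'status' (how='left') → 6 rows:
   humidity status sensor  battery
0        86   warn     s2       48
1        39   fail     s2       79
2        86   fail     s4       79
3        28   fail     s4       79
4        78   warn     s2       48
5        78   warn     s2       48
filter rows where humidity <= 39:
   humidity status sensor  battery
1        39   fail     s2       79
3        28   fail     s4       79
sort by humidity descending:
   humidity status sensor  battery
1        39   fail     s2       79
3        28   fail     s4       79
add column humidity_x10 = t['humidity'] * 10:
   humidity status sensor  battery  humidity_x10
1        39   fail     s2       79           390
3        28   fail     s4       79           280
So iloc[1]['humidity_x10'] = 280.

280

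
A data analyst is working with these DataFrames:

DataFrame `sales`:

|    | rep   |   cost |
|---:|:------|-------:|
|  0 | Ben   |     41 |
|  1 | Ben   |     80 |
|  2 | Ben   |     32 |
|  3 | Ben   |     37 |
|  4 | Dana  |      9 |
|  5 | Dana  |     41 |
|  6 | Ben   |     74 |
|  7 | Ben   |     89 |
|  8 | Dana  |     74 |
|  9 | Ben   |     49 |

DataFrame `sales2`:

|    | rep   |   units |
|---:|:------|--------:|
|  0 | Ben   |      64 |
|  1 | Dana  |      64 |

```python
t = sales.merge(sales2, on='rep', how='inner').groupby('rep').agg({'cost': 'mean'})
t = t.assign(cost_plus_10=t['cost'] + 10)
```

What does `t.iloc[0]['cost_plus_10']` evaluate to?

67.4285714286

merge on 'rep' (how='inner') → 10 rows:
    rep  cost  units
0   Ben    41     64
1   Ben    80     64
2   Ben    32     64
3   Ben    37     64
4  Dana     9     64
5  Dana    41     64
6   Ben    74     64
7   Ben    89     64
8  Dana    74     64
9   Ben    49     64
group by rep, mean of cost:
           cost
rep            
Ben   57.428571
Dana  41.333333
add column cost_plus_10 = t['cost'] + 10:
           cost  cost_plus_10
rep                          
Ben   57.428571     67.428571
Dana  41.333333     51.333333
Then the value at position 0, column 'cost_plus_10': 67.4285714286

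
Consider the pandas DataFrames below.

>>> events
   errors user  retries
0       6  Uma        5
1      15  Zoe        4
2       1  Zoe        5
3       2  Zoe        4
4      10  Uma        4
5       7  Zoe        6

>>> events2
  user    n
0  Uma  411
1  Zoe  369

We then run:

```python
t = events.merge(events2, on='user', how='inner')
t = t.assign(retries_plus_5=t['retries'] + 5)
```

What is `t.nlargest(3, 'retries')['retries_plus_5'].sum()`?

merge on 'user' (how='inner') → 6 rows:
   errors user  retries    n
0       6  Uma        5  411
1      15  Zoe        4  369
2       1  Zoe        5  369
3       2  Zoe        4  369
4      10  Uma        4  411
5       7  Zoe        6  369
add column retries_plus_5 = t['retries'] + 5:
   errors user  retries    n  retries_plus_5
0       6  Uma        5  411              10
1      15  Zoe        4  369               9
2       1  Zoe        5  369              10
3       2  Zoe        4  369               9
4      10  Uma        4  411               9
5       7  Zoe        6  369              11
take 3 rows with largest retries:
   errors user  retries    n  retries_plus_5
5       7  Zoe        6  369              11
0       6  Uma        5  411              10
2       1  Zoe        5  369              10
Then the sum of column 'retries_plus_5': 31

31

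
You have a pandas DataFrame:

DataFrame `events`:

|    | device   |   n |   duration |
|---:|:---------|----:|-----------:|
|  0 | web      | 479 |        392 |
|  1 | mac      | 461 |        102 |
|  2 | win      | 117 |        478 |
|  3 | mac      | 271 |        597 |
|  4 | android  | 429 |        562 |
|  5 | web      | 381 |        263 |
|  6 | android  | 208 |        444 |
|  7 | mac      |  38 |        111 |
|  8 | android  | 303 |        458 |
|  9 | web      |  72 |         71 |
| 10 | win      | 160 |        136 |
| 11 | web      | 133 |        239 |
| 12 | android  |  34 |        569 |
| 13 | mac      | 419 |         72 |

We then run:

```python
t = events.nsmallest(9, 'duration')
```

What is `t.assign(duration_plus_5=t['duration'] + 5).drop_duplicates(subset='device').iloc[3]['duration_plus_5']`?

449

take 9 rows with smallest duration:
     device    n  duration
9       web   72        71
13      mac  419        72
1       mac  461       102
7       mac   38       111
10      win  160       136
11      web  133       239
5       web  381       263
0       web  479       392
6   android  208       444
add column duration_plus_5 = t['duration'] + 5:
     device    n  duration  duration_plus_5
9       web   72        71               76
13      mac  419        72               77
1       mac  461       102              107
7       mac   38       111              116
10      win  160       136              141
11      web  133       239              244
5       web  381       263              268
0       web  479       392              397
6   android  208       444              449
drop duplicate device (keep=first):
     device    n  duration  duration_plus_5
9       web   72        71               76
13      mac  419        72               77
10      win  160       136              141
6   android  208       444              449
The value at position 3, column 'duration_plus_5' is 449.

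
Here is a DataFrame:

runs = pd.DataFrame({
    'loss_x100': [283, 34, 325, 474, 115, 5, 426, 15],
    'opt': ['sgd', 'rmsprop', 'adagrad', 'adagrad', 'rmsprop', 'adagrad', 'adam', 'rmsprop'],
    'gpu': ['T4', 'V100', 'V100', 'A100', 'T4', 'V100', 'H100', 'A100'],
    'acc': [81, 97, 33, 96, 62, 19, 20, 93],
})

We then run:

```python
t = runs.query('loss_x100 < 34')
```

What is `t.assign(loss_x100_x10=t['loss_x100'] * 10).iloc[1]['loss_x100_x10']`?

150

filter rows where loss_x100 < 34:
   loss_x100      opt   gpu  acc
5          5  adagrad  V100   19
7         15  rmsprop  A100   93
add column loss_x100_x10 = t['loss_x100'] * 10:
   loss_x100      opt   gpu  acc  loss_x100_x10
5          5  adagrad  V100   19             50
7         15  rmsprop  A100   93            150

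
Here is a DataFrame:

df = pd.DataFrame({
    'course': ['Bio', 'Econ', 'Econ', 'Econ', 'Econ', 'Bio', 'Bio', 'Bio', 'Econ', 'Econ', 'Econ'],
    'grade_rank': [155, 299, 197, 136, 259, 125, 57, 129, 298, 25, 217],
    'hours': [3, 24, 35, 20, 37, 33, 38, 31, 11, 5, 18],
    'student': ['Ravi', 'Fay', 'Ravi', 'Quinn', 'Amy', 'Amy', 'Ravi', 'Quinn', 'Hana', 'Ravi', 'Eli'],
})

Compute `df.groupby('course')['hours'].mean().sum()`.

47.6785714286

group by course, mean of hours:
course
Bio     26.250000
Econ    21.428571
Name: hours, dtype: float64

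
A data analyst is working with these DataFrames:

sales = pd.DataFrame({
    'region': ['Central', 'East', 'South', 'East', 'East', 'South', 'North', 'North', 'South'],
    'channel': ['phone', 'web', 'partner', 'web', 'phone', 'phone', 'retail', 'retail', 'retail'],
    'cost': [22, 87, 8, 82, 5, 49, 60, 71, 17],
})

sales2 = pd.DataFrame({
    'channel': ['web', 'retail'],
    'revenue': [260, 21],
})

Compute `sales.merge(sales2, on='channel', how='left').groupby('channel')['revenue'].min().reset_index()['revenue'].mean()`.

140.5

merge on 'channel' (how='left') → 9 rows:
    region  channel  cost  revenue
0  Central    phone    22      NaN
1     East      web    87    260.0
2    South  partner     8      NaN
3     East      web    82    260.0
4     East    phone     5      NaN
5    South    phone    49      NaN
6    North   retail    60     21.0
7    North   retail    71     21.0
8    South   retail    17     21.0
group by channel, min of revenue:
channel
partner      NaN
phone        NaN
retail      21.0
web        260.0
Name: revenue, dtype: float64
reset_index():
   channel  revenue
0  partner      NaN
1    phone      NaN
2   retail     21.0
3      web    260.0
Reading off the mean of column 'revenue', we get 140.5.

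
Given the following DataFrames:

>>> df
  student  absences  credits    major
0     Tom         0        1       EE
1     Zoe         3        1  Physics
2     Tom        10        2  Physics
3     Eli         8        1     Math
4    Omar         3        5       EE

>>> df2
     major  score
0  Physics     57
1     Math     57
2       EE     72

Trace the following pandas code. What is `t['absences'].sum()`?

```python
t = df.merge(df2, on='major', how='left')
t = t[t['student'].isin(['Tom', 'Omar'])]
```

merge on 'major' (how='left') → 5 rows:
  student  absences  credits    major  score
0     Tom         0        1       EE     72
1     Zoe         3        1  Physics     57
2     Tom        10        2  Physics     57
3     Eli         8        1     Math     57
4    Omar         3        5       EE     72
filter rows where student in ['Tom', 'Omar']:
  student  absences  credits    major  score
0     Tom         0        1       EE     72
2     Tom        10        2  Physics     57
4    Omar         3        5       EE     72
The sum of column 'absences' is 13.

13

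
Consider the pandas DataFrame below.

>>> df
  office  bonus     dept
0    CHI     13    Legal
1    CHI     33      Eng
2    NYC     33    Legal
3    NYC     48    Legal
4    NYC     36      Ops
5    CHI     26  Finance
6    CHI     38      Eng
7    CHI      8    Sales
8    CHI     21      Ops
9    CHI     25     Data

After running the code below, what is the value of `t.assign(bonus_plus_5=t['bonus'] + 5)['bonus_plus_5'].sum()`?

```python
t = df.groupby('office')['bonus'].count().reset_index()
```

20

group by office, count of bonus:
office
CHI    7
NYC    3
Name: bonus, dtype: int64
reset_index():
  office  bonus
0    CHI      7
1    NYC      3
add column bonus_plus_5 = t['bonus'] + 5:
  office  bonus  bonus_plus_5
0    CHI      7            12
1    NYC      3             8
So sum() = 20.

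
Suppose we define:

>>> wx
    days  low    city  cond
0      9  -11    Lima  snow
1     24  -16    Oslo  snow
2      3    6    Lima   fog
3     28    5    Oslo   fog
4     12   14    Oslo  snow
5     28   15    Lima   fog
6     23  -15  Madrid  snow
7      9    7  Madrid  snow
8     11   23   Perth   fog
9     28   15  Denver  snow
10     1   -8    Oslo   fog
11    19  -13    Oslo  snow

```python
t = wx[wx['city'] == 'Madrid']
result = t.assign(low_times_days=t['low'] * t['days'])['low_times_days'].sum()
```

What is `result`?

-282

filter rows where city == 'Madrid':
   days  low    city  cond
6    23  -15  Madrid  snow
7     9    7  Madrid  snow
add column low_times_days = t['low'] * t['days']:
   days  low    city  cond  low_times_days
6    23  -15  Madrid  snow            -345
7     9    7  Madrid  snow              63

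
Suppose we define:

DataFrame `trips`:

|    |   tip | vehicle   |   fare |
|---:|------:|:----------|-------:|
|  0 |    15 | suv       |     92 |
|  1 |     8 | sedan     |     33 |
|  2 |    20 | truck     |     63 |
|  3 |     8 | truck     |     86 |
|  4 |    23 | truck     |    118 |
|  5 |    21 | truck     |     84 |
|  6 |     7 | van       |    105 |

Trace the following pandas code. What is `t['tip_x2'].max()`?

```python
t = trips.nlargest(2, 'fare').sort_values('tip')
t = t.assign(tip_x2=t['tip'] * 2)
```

46

take 2 rows with largest fare:
   tip vehicle  fare
4   23   truck   118
6    7     van   105
sort by tip:
   tip vehicle  fare
6    7     van   105
4   23   truck   118
add column tip_x2 = t['tip'] * 2:
   tip vehicle  fare  tip_x2
6    7     van   105      14
4   23   truck   118      46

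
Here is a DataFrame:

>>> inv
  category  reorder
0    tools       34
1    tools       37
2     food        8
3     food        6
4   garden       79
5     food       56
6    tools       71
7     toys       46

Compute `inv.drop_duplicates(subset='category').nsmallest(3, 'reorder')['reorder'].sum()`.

drop duplicate category (keep=first):
  category  reorder
0    tools       34
2     food        8
4   garden       79
7     toys       46
take 3 rows with smallest reorder:
  category  reorder
2     food        8
0    tools       34
7     toys       46
Hence 88.

88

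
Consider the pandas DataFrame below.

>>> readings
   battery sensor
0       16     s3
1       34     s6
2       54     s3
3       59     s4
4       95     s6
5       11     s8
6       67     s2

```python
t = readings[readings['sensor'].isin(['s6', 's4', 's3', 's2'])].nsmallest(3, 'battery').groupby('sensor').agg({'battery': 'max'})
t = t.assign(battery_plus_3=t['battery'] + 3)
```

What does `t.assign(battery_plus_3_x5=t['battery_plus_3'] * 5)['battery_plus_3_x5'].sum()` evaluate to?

470

filter rows where sensor in ['s6', 's4', 's3', 's2']:
   battery sensor
0       16     s3
1       34     s6
2       54     s3
3       59     s4
4       95     s6
6       67     s2
take 3 rows with smallest battery:
   battery sensor
0       16     s3
1       34     s6
2       54     s3
group by sensor, max of battery:
        battery
sensor         
s3           54
s6           34
add column battery_plus_3 = t['battery'] + 3:
        battery  battery_plus_3
sensor                         
s3           54              57
s6           34              37
add column battery_plus_3_x5 = t['battery_plus_3'] * 5:
        battery  battery_plus_3  battery_plus_3_x5
sensor                                            
s3           54              57                285
s6           34              37                185
The sum of column 'battery_plus_3_x5' is 470.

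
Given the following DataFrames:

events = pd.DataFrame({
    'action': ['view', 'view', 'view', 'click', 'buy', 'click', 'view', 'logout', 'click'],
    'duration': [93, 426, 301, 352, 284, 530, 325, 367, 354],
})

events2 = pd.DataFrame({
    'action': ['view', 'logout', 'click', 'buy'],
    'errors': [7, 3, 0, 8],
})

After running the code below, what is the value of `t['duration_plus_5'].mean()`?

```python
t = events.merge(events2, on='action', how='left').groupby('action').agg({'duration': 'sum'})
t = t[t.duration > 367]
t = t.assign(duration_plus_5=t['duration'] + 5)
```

merge on 'action' (how='left') → 9 rows:
   action  duration  errors
0    view        93       7
1    view       426       7
2    view       301       7
3   click       352       0
4     buy       284       8
5   click       530       0
6    view       325       7
7  logout       367       3
8   click       354       0
group by action, sum of duration:
        duration
action          
buy          284
click       1236
logout       367
view        1145
filter rows where duration > 367:
        duration
action          
click       1236
view        1145
add column duration_plus_5 = t['duration'] + 5:
        duration  duration_plus_5
action                           
click       1236             1241
view        1145             1150
The mean of column 'duration_plus_5' is 1195.5.

1195.5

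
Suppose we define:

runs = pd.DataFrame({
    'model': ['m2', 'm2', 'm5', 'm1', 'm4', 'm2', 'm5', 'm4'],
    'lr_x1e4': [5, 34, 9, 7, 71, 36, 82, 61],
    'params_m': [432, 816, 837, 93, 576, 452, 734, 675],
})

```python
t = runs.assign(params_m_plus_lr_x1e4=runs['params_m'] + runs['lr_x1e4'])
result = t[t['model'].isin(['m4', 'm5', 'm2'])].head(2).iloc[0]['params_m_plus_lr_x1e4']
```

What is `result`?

437

add column params_m_plus_lr_x1e4 = runs['params_m'] + runs['lr_x1e4']:
  model  lr_x1e4  params_m  params_m_plus_lr_x1e4
0    m2        5       432                    437
1    m2       34       816                    850
2    m5        9       837                    846
3    m1        7        93                    100
4    m4       71       576                    647
5    m2       36       452                    488
6    m5       82       734                    816
7    m4       61       675                    736
filter rows where model in ['m4', 'm5', 'm2']:
  model  lr_x1e4  params_m  params_m_plus_lr_x1e4
0    m2        5       432                    437
1    m2       34       816                    850
2    m5        9       837                    846
4    m4       71       576                    647
5    m2       36       452                    488
6    m5       82       734                    816
7    m4       61       675                    736
take first 2 rows:
  model  lr_x1e4  params_m  params_m_plus_lr_x1e4
0    m2        5       432                    437
1    m2       34       816                    850
value at position 0, column 'params_m_plus_lr_x1e4' → 437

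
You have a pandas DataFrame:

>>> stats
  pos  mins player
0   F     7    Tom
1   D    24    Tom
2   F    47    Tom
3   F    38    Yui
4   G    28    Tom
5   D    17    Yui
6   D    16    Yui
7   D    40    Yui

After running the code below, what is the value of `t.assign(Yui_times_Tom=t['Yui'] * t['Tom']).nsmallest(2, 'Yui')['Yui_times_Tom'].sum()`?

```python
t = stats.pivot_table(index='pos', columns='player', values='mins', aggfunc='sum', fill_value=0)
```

2052

pivot: rows=pos, cols=player, sum(mins):
player  Tom  Yui
pos             
D        24   73
F        54   38
G        28    0
add column Yui_times_Tom = t['Yui'] * t['Tom']:
player  Tom  Yui  Yui_times_Tom
pos                            
D        24   73           1752
F        54   38           2052
G        28    0              0
take 2 rows with smallest Yui:
player  Tom  Yui  Yui_times_Tom
pos                            
G        28    0              0
F        54   38           2052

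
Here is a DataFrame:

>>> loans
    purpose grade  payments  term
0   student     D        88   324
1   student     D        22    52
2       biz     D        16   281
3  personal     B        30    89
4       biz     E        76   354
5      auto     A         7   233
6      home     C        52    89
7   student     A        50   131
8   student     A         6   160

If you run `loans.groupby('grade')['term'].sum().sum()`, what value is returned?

group by grade, sum of term:
grade
A    524
B     89
C     89
D    657
E    354
Name: term, dtype: int64

1713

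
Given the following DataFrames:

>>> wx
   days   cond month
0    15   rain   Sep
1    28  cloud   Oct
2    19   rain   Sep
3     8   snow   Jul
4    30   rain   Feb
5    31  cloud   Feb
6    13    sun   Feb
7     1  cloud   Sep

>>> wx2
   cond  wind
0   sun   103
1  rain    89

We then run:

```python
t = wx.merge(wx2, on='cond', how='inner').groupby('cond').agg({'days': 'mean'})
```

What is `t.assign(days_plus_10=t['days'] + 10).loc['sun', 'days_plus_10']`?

23.0

merge on 'cond' (how='inner') → 4 rows:
   days  cond month  wind
0    15  rain   Sep    89
1    19  rain   Sep    89
2    30  rain   Feb    89
3    13   sun   Feb   103
group by cond, mean of days:
           days
cond           
rain  21.333333
sun   13.000000
add column days_plus_10 = t['days'] + 10:
           days  days_plus_10
cond                         
rain  21.333333     31.333333
sun   13.000000     23.000000
The value at row 'sun', column 'days_plus_10' is 23.0.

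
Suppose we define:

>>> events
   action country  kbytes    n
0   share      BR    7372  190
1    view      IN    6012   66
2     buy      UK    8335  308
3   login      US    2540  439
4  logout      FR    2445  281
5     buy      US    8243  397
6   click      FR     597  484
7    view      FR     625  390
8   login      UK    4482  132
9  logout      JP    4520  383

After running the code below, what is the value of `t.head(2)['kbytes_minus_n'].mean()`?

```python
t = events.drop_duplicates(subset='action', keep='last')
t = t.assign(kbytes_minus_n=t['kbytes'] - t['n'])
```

drop duplicate action (keep=last):
   action country  kbytes    n
0   share      BR    7372  190
5     buy      US    8243  397
6   click      FR     597  484
7    view      FR     625  390
8   login      UK    4482  132
9  logout      JP    4520  383
add column kbytes_minus_n = t['kbytes'] - t['n']:
   action country  kbytes    n  kbytes_minus_n
0   share      BR    7372  190            7182
5     buy      US    8243  397            7846
6   click      FR     597  484             113
7    view      FR     625  390             235
8   login      UK    4482  132            4350
9  logout      JP    4520  383            4137
take first 2 rows:
  action country  kbytes    n  kbytes_minus_n
0  share      BR    7372  190            7182
5    buy      US    8243  397            7846
Finally, mean of column 'kbytes_minus_n' = 7514.0.

7514.0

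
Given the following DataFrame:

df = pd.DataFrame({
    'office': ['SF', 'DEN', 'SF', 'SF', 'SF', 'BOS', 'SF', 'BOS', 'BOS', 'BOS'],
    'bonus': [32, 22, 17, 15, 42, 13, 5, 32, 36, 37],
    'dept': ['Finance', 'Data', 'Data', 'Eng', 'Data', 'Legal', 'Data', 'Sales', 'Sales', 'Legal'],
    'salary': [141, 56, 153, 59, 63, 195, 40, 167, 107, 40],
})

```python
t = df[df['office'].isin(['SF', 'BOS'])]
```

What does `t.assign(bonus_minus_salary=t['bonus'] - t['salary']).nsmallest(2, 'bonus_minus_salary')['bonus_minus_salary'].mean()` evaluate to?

filter rows where office in ['SF', 'BOS']:
  office  bonus     dept  salary
0     SF     32  Finance     141
2     SF     17     Data     153
3     SF     15      Eng      59
4     SF     42     Data      63
5    BOS     13    Legal     195
6     SF      5     Data      40
7    BOS     32    Sales     167
8    BOS     36    Sales     107
9    BOS     37    Legal      40
add column bonus_minus_salary = t['bonus'] - t['salary']:
  office  bonus     dept  salary  bonus_minus_salary
0     SF     32  Finance     141                -109
2     SF     17     Data     153                -136
3     SF     15      Eng      59                 -44
4     SF     42     Data      63                 -21
5    BOS     13    Legal     195                -182
6     SF      5     Data      40                 -35
7    BOS     32    Sales     167                -135
8    BOS     36    Sales     107                 -71
9    BOS     37    Legal      40                  -3
take 2 rows with smallest bonus_minus_salary:
  office  bonus   dept  salary  bonus_minus_salary
5    BOS     13  Legal     195                -182
2     SF     17   Data     153                -136
The mean of column 'bonus_minus_salary' is -159.0.

-159.0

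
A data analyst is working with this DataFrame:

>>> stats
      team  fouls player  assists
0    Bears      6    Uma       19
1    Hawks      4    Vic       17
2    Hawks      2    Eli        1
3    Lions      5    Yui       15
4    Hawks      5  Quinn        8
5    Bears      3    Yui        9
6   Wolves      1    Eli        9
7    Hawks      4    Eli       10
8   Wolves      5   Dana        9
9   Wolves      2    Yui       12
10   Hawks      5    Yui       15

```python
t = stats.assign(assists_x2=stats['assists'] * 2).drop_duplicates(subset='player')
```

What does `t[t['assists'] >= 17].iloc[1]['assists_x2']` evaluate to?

34

add column assists_x2 = stats['assists'] * 2:
      team  fouls player  assists  assists_x2
0    Bears      6    Uma       19          38
1    Hawks      4    Vic       17          34
2    Hawks      2    Eli        1           2
3    Lions      5    Yui       15          30
4    Hawks      5  Quinn        8          16
5    Bears      3    Yui        9          18
6   Wolves      1    Eli        9          18
7    Hawks      4    Eli       10          20
8   Wolves      5   Dana        9          18
9   Wolves      2    Yui       12          24
10   Hawks      5    Yui       15          30
drop duplicate player (keep=first):
     team  fouls player  assists  assists_x2
0   Bears      6    Uma       19          38
1   Hawks      4    Vic       17          34
2   Hawks      2    Eli        1           2
3   Lions      5    Yui       15          30
4   Hawks      5  Quinn        8          16
8  Wolves      5   Dana        9          18
filter rows where assists >= 17:
    team  fouls player  assists  assists_x2
0  Bears      6    Uma       19          38
1  Hawks      4    Vic       17          34
Finally, value at position 1, column 'assists_x2' = 34.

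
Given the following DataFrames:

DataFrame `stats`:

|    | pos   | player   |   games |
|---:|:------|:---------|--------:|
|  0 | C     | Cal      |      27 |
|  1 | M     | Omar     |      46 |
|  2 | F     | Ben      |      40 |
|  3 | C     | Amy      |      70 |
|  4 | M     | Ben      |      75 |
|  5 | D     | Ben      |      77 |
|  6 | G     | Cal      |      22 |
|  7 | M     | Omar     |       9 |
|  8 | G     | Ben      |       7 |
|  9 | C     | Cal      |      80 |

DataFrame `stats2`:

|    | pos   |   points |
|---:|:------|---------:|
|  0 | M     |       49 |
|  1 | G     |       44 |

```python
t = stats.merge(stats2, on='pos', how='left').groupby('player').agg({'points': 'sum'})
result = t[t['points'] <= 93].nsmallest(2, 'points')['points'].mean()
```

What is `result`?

22.0

merge on 'pos' (how='left') → 10 rows:
  pos player  games  points
0   C    Cal     27     NaN
1   M   Omar     46    49.0
2   F    Ben     40     NaN
3   C    Amy     70     NaN
4   M    Ben     75    49.0
5   D    Ben     77     NaN
6   G    Cal     22    44.0
7   M   Omar      9    49.0
8   G    Ben      7    44.0
9   C    Cal     80     NaN
group by player, sum of points:
        points
player        
Amy        0.0
Ben       93.0
Cal       44.0
Omar      98.0
filter rows where points <= 93:
        points
player        
Amy        0.0
Ben       93.0
Cal       44.0
take 2 rows with smallest points:
        points
player        
Amy        0.0
Cal       44.0
So mean() = 22.0.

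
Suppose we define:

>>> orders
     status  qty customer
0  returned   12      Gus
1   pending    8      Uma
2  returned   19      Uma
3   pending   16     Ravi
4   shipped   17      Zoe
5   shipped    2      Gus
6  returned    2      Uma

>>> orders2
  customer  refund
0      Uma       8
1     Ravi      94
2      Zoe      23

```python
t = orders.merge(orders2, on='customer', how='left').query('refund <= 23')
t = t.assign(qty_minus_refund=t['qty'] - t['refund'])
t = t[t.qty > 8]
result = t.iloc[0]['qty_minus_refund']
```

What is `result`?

11.0

merge on 'customer' (how='left') → 7 rows:
     status  qty customer  refund
0  returned   12      Gus     NaN
1   pending    8      Uma     8.0
2  returned   19      Uma     8.0
3   pending   16     Ravi    94.0
4   shipped   17      Zoe    23.0
5   shipped    2      Gus     NaN
6  returned    2      Uma     8.0
filter rows where refund <= 23:
     status  qty customer  refund
1   pending    8      Uma     8.0
2  returned   19      Uma     8.0
4   shipped   17      Zoe    23.0
6  returned    2      Uma     8.0
add column qty_minus_refund = t['qty'] - t['refund']:
     status  qty customer  refund  qty_minus_refund
1   pending    8      Uma     8.0               0.0
2  returned   19      Uma     8.0              11.0
4   shipped   17      Zoe    23.0              -6.0
6  returned    2      Uma     8.0              -6.0
filter rows where qty > 8:
     status  qty customer  refund  qty_minus_refund
2  returned   19      Uma     8.0              11.0
4   shipped   17      Zoe    23.0              -6.0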